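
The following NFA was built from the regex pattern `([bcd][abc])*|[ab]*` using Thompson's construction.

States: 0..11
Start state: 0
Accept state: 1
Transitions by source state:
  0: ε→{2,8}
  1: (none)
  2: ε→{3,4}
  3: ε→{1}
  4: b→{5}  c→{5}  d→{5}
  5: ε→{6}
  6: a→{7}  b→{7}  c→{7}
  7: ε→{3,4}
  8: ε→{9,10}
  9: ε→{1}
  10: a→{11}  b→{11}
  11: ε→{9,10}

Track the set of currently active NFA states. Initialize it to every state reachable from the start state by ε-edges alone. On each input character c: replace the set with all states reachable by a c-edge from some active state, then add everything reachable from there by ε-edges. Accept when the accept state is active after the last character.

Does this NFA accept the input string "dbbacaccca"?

Answer: ACCEPT

Trace:
start: ε-closure({0}) = {0,1,2,3,4,8,9,10}
'd' @ 1: {5,6}
'b' @ 2: {1,3,4,7}  ✓accept
'b' @ 3: {5,6}
'a' @ 4: {1,3,4,7}  ✓accept
'c' @ 5: {5,6}
'a' @ 6: {1,3,4,7}  ✓accept
'c' @ 7: {5,6}
'c' @ 8: {1,3,4,7}  ✓accept
'c' @ 9: {5,6}
'a' @ 10: {1,3,4,7}  ✓accept
end set {1,3,4,7} — state 1 in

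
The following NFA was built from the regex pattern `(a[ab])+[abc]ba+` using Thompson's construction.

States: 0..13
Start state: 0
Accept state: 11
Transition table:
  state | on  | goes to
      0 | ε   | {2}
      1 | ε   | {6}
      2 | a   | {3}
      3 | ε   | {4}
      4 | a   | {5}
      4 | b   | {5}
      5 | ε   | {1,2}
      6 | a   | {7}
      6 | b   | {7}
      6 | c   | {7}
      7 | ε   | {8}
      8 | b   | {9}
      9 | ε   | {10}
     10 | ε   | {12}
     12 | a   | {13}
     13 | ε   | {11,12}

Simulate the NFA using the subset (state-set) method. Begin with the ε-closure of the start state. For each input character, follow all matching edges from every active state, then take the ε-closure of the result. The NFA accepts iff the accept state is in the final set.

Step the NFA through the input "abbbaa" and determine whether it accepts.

S₀ = ε-closure({0}) = {0,2}
'a' @ 1: {3,4}
'b' @ 2: {1,2,5,6}
'b' @ 3: {7,8}
'b' @ 4: {9,10,12}
'a' @ 5: {11,12,13}  (accept∈set)
'a' @ 6: {11,12,13}  (accept∈set)
final: {11,12,13}; accept 11 in set

Answer: ACCEPT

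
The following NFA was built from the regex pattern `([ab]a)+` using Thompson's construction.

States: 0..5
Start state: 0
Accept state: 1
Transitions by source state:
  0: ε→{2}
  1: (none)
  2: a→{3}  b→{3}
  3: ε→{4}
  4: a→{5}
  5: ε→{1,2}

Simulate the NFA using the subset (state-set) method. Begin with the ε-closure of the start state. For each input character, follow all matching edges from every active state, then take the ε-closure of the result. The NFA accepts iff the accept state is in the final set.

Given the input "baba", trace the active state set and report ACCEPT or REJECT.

Answer: ACCEPT

Steps:
start: ε-closure({0}) = {0,2}
'b' @ 1: {3,4}
'a' @ 2: {1,2,5}  (accept∈set)
'b' @ 3: {3,4}
'a' @ 4: {1,2,5}  (accept∈set)
after full input: {1,2,5}  (accept=1 in)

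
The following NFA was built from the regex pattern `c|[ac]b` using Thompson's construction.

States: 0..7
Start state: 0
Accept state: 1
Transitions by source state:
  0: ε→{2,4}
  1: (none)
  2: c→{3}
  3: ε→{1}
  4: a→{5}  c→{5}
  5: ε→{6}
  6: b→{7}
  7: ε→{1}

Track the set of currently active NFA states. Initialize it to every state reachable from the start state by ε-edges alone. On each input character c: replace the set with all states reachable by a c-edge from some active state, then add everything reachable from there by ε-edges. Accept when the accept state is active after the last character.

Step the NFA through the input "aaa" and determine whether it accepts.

Answer: REJECT

Steps:
S₀ = ε-closure({0}) = {0,2,4}
'a' @ 1: {5,6}
'a' @ 2: {}  — state set empty
rest 'a' ignored (set empty)
final: {}; accept 1 not in set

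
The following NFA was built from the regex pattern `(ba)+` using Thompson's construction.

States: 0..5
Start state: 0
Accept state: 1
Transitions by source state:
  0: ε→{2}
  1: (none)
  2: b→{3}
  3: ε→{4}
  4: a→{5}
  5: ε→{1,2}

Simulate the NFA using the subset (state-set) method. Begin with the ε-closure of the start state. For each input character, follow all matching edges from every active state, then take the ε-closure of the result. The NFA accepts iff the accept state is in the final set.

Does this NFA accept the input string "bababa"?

initial (ε-close {0}): {0,2}
'b' @ 1: {3,4}
'a' @ 2: {1,2,5}  [accepting]
'b' @ 3: {3,4}
'a' @ 4: {1,2,5}  [accepting]
'b' @ 5: {3,4}
'a' @ 6: {1,2,5}  [accepting]
after full input: {1,2,5}  (accept=1 in)

Answer: ACCEPT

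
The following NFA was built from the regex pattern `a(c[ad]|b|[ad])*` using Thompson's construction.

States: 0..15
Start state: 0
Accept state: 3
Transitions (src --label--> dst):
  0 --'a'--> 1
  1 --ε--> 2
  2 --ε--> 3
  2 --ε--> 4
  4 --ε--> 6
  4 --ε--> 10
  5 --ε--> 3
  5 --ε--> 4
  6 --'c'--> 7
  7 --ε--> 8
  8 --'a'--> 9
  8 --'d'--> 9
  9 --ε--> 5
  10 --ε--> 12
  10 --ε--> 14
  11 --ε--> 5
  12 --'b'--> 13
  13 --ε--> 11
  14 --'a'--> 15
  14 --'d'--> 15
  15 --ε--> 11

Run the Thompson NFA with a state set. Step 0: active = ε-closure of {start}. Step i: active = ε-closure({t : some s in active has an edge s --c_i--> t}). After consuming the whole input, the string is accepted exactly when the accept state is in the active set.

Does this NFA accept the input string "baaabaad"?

initial (ε-close {0}): {0}
'b' @ 1: {}  — state set empty
rest 'aaabaad' ignored (set empty)
after full input: {}  (accept=3 not in)

Answer: REJECT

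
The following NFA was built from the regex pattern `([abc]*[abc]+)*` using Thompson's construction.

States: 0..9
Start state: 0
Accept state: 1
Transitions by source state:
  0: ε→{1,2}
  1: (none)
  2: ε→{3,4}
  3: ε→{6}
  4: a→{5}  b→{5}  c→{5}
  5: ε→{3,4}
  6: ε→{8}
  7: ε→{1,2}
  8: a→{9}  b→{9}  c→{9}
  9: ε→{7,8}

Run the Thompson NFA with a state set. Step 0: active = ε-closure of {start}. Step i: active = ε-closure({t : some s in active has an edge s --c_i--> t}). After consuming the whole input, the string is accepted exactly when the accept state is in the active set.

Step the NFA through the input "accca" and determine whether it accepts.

initial (ε-close {0}): {0,1,2,3,4,6,8}
'a' @ 1: {1,2,3,4,5,6,7,8,9}  [accepting]
'c' @ 2: {1,2,3,4,5,6,7,8,9}  [accepting]
'c' @ 3: {1,2,3,4,5,6,7,8,9}  [accepting]
'c' @ 4: {1,2,3,4,5,6,7,8,9}  [accepting]
'a' @ 5: {1,2,3,4,5,6,7,8,9}  [accepting]
after full input: {1,2,3,4,5,6,7,8,9}  (accept=1 in)

Answer: ACCEPT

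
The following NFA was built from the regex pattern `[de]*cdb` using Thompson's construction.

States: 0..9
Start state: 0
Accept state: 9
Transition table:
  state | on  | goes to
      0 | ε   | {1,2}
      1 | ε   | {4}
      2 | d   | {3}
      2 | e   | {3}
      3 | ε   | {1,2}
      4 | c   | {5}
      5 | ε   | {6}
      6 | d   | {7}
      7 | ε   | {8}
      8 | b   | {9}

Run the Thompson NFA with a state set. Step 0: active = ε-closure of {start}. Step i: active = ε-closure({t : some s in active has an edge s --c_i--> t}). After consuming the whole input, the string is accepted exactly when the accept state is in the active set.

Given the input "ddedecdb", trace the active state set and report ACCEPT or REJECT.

start: ε-closure({0}) = {0,1,2,4}
'd' @ 1: {1,2,3,4}
'd' @ 2: {1,2,3,4}
'e' @ 3: {1,2,3,4}
'd' @ 4: {1,2,3,4}
'e' @ 5: {1,2,3,4}
'c' @ 6: {5,6}
'd' @ 7: {7,8}
'b' @ 8: {9}  (accept∈set)
final: {9}; accept 9 in set

Answer: ACCEPT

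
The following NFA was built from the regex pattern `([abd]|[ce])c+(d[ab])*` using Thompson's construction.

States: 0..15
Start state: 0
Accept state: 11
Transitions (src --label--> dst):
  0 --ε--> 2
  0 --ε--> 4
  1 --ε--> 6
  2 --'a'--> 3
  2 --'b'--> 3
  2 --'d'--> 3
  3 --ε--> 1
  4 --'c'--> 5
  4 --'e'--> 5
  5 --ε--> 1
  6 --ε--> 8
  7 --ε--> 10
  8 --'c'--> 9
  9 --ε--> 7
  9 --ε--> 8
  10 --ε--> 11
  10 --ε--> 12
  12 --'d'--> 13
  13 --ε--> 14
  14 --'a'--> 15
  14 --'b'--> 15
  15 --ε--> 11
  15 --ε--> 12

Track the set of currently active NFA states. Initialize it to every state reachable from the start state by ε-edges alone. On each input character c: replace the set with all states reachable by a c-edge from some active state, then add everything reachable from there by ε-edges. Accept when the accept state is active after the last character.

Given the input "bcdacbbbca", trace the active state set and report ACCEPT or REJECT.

start: ε-closure({0}) = {0,2,4}
'b' @ 1: {1,3,6,8}
'c' @ 2: {7,8,9,10,11,12}  (accept∈set)
'd' @ 3: {13,14}
'a' @ 4: {11,12,15}  (accept∈set)
'c' @ 5: {}  — no active states
rest 'bbbca' ignored (set empty)
after full input: {}  (accept=11 not in)

Answer: REJECT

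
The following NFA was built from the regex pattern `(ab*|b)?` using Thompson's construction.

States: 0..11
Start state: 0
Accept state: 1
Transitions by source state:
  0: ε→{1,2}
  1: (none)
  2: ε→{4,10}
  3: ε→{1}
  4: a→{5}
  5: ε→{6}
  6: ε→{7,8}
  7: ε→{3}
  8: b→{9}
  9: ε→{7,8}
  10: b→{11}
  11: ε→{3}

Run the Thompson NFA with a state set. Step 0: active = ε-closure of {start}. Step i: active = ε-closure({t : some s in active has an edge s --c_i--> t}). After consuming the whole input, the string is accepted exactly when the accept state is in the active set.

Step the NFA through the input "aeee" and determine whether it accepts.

S₀ = ε-closure({0}) = {0,1,2,4,10}
'a' @ 1: {1,3,5,6,7,8}  ✓accept
'e' @ 2: {}  — state set empty
rest 'ee' ignored (set empty)
final: {}; accept 1 not in set

Answer: REJECT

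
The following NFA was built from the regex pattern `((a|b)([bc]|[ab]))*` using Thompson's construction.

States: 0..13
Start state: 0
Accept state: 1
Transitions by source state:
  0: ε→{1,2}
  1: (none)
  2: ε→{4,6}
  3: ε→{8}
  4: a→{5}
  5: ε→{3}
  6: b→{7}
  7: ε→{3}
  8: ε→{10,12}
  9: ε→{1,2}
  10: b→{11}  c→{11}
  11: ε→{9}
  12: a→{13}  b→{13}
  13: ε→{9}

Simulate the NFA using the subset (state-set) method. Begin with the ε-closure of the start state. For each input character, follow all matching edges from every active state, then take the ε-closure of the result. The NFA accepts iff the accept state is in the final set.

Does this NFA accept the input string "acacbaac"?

Answer: ACCEPT

Trace:
S₀ = ε-closure({0}) = {0,1,2,4,6}
'a' @ 1: {3,5,8,10,12}
'c' @ 2: {1,2,4,6,9,11}  [accepting]
'a' @ 3: {3,5,8,10,12}
'c' @ 4: {1,2,4,6,9,11}  [accepting]
'b' @ 5: {3,7,8,10,12}
'a' @ 6: {1,2,4,6,9,13}  [accepting]
'a' @ 7: {3,5,8,10,12}
'c' @ 8: {1,2,4,6,9,11}  [accepting]
end set {1,2,4,6,9,11} — state 1 in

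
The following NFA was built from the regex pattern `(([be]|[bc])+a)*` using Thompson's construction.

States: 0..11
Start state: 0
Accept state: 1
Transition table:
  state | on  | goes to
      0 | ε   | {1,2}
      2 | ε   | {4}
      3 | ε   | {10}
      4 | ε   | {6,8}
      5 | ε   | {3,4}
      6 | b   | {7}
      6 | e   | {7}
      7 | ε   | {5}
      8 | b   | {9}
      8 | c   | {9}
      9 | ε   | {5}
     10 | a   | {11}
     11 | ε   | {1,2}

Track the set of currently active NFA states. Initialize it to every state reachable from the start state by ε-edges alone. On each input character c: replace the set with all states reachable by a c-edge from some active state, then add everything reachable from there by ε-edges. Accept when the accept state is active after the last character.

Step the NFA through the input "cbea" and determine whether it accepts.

start: ε-closure({0}) = {0,1,2,4,6,8}
'c' @ 1: {3,4,5,6,8,9,10}
'b' @ 2: {3,4,5,6,7,8,9,10}
'e' @ 3: {3,4,5,6,7,8,10}
'a' @ 4: {1,2,4,6,8,11}  (accept∈set)
final: {1,2,4,6,8,11}; accept 1 in set

Answer: ACCEPT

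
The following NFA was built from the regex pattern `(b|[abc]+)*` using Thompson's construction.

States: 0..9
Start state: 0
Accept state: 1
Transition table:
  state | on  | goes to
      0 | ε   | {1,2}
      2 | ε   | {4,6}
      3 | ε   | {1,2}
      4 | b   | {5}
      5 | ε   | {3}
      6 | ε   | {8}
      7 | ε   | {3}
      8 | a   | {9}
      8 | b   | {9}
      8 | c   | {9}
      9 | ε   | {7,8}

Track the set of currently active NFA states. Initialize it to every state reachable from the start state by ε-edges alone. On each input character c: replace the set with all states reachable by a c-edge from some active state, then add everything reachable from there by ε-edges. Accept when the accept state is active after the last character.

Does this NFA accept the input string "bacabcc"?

start: ε-closure({0}) = {0,1,2,4,6,8}
'b' @ 1: {1,2,3,4,5,6,7,8,9}  ✓accept
'a' @ 2: {1,2,3,4,6,7,8,9}  ✓accept
'c' @ 3: {1,2,3,4,6,7,8,9}  ✓accept
'a' @ 4: {1,2,3,4,6,7,8,9}  ✓accept
'b' @ 5: {1,2,3,4,5,6,7,8,9}  ✓accept
'c' @ 6: {1,2,3,4,6,7,8,9}  ✓accept
'c' @ 7: {1,2,3,4,6,7,8,9}  ✓accept
after full input: {1,2,3,4,6,7,8,9}  (accept=1 in)

Answer: ACCEPT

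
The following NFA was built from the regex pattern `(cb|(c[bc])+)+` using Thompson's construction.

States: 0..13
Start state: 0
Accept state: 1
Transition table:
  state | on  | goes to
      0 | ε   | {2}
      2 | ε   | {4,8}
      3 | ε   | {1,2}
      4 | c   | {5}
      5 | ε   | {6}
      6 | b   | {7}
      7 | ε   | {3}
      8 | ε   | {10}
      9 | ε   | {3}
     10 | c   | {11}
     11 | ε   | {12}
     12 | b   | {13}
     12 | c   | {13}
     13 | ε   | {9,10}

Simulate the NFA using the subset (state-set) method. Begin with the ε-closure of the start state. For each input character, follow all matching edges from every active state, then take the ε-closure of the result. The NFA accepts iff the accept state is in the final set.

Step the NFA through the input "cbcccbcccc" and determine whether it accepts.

Answer: ACCEPT

Derivation:
start: ε-closure({0}) = {0,2,4,8,10}
'c' @ 1: {5,6,11,12}
'b' @ 2: {1,2,3,4,7,8,9,10,13}  ✓accept
'c' @ 3: {5,6,11,12}
'c' @ 4: {1,2,3,4,8,9,10,13}  ✓accept
'c' @ 5: {5,6,11,12}
'b' @ 6: {1,2,3,4,7,8,9,10,13}  ✓accept
'c' @ 7: {5,6,11,12}
'c' @ 8: {1,2,3,4,8,9,10,13}  ✓accept
'c' @ 9: {5,6,11,12}
'c' @ 10: {1,2,3,4,8,9,10,13}  ✓accept
end set {1,2,3,4,8,9,10,13} — state 1 in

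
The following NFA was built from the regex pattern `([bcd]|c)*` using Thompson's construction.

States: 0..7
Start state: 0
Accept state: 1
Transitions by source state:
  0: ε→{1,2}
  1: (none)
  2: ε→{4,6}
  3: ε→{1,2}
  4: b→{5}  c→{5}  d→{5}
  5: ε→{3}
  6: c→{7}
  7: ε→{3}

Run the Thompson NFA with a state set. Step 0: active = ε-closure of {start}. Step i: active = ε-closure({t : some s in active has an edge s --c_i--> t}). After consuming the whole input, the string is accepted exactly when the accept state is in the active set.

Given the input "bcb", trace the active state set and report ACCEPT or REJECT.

S₀ = ε-closure({0}) = {0,1,2,4,6}
'b' @ 1: {1,2,3,4,5,6}  ✓accept
'c' @ 2: {1,2,3,4,5,6,7}  ✓accept
'b' @ 3: {1,2,3,4,5,6}  ✓accept
final: {1,2,3,4,5,6}; accept 1 in set

Answer: ACCEPT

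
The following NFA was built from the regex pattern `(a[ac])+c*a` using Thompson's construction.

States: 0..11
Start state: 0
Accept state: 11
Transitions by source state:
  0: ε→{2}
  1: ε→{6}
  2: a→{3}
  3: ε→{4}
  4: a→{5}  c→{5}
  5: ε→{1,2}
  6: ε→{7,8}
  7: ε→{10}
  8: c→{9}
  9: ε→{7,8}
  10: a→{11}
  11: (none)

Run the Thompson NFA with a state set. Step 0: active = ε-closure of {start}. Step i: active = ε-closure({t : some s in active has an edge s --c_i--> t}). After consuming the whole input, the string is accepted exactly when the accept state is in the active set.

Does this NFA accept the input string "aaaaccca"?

Answer: ACCEPT

Steps:
start: ε-closure({0}) = {0,2}
'a' @ 1: {3,4}
'a' @ 2: {1,2,5,6,7,8,10}
'a' @ 3: {3,4,11}  [accepting]
'a' @ 4: {1,2,5,6,7,8,10}
'c' @ 5: {7,8,9,10}
'c' @ 6: {7,8,9,10}
'c' @ 7: {7,8,9,10}
'a' @ 8: {11}  [accepting]
final: {11}; accept 11 in set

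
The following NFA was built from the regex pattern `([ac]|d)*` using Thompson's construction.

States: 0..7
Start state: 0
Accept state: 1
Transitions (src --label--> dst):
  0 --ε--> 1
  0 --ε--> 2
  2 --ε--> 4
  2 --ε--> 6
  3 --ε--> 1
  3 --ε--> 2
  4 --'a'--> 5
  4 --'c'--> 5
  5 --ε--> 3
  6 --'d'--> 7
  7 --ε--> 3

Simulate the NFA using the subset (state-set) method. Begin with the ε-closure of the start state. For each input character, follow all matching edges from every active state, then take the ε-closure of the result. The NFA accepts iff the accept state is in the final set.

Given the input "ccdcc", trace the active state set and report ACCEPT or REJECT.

S₀ = ε-closure({0}) = {0,1,2,4,6}
'c' @ 1: {1,2,3,4,5,6}  (accept∈set)
'c' @ 2: {1,2,3,4,5,6}  (accept∈set)
'd' @ 3: {1,2,3,4,6,7}  (accept∈set)
'c' @ 4: {1,2,3,4,5,6}  (accept∈set)
'c' @ 5: {1,2,3,4,5,6}  (accept∈set)
after full input: {1,2,3,4,5,6}  (accept=1 in)

Answer: ACCEPT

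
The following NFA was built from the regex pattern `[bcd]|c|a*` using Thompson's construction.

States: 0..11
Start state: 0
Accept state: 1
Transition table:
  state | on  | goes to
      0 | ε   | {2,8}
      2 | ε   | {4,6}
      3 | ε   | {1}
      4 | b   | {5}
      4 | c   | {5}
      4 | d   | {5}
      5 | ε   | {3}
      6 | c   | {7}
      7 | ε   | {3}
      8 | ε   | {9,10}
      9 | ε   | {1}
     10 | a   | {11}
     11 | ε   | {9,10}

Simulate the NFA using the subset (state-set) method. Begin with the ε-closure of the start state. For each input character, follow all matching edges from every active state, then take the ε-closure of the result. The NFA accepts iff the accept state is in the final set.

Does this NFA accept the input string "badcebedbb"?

Answer: REJECT

Derivation:
initial (ε-close {0}): {0,1,2,4,6,8,9,10}
'b' @ 1: {1,3,5}  (accept∈set)
'a' @ 2: {}  — dead — no transitions
rest 'dcebedbb' ignored (set empty)
after full input: {}  (accept=1 not in)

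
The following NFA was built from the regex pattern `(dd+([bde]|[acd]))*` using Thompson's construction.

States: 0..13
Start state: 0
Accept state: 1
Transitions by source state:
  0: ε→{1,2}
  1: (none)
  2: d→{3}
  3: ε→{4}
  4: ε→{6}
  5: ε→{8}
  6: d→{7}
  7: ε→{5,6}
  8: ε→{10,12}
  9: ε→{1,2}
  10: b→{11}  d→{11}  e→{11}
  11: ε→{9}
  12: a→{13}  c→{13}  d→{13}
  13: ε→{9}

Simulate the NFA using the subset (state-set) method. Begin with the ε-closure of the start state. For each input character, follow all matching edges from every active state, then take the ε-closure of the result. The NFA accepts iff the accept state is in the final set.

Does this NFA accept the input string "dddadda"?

Answer: ACCEPT

Derivation:
start: ε-closure({0}) = {0,1,2}
'd' @ 1: {3,4,6}
'd' @ 2: {5,6,7,8,10,12}
'd' @ 3: {1,2,5,6,7,8,9,10,11,12,13}  ✓accept
'a' @ 4: {1,2,9,13}  ✓accept
'd' @ 5: {3,4,6}
'd' @ 6: {5,6,7,8,10,12}
'a' @ 7: {1,2,9,13}  ✓accept
end set {1,2,9,13} — state 1 in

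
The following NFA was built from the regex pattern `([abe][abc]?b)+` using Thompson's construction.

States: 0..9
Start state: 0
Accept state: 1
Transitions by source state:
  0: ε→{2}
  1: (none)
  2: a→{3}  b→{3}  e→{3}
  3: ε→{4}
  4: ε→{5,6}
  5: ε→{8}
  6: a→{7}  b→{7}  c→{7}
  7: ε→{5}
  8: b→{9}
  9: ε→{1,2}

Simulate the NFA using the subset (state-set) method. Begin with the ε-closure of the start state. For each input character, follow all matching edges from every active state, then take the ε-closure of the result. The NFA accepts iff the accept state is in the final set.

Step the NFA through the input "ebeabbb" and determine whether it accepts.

S₀ = ε-closure({0}) = {0,2}
'e' @ 1: {3,4,5,6,8}
'b' @ 2: {1,2,5,7,8,9}  ✓accept
'e' @ 3: {3,4,5,6,8}
'a' @ 4: {5,7,8}
'b' @ 5: {1,2,9}  ✓accept
'b' @ 6: {3,4,5,6,8}
'b' @ 7: {1,2,5,7,8,9}  ✓accept
final: {1,2,5,7,8,9}; accept 1 in set

Answer: ACCEPT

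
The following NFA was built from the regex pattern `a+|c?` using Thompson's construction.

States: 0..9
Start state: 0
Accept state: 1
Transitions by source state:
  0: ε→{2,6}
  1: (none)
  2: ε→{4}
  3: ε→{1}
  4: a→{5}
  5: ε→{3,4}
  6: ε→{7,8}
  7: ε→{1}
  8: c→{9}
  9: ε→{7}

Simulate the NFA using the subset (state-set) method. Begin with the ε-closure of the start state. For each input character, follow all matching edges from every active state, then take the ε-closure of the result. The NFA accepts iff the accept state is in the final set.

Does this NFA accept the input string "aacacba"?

start: ε-closure({0}) = {0,1,2,4,6,7,8}
'a' @ 1: {1,3,4,5}  ✓accept
'a' @ 2: {1,3,4,5}  ✓accept
'c' @ 3: {}  — no active states
rest 'acba' ignored (set empty)
end set {} — state 1 not in

Answer: REJECT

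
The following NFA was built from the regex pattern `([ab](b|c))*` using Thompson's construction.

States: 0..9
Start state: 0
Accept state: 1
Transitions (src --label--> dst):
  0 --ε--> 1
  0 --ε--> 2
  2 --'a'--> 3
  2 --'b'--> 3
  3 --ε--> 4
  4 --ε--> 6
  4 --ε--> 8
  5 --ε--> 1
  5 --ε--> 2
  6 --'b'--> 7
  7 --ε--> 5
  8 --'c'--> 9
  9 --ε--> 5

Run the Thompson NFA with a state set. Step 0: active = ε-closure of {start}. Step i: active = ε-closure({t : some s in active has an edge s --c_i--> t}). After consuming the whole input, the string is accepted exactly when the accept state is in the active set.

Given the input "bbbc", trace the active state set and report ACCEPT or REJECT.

S₀ = ε-closure({0}) = {0,1,2}
'b' @ 1: {3,4,6,8}
'b' @ 2: {1,2,5,7}  ✓accept
'b' @ 3: {3,4,6,8}
'c' @ 4: {1,2,5,9}  ✓accept
after full input: {1,2,5,9}  (accept=1 in)

Answer: ACCEPT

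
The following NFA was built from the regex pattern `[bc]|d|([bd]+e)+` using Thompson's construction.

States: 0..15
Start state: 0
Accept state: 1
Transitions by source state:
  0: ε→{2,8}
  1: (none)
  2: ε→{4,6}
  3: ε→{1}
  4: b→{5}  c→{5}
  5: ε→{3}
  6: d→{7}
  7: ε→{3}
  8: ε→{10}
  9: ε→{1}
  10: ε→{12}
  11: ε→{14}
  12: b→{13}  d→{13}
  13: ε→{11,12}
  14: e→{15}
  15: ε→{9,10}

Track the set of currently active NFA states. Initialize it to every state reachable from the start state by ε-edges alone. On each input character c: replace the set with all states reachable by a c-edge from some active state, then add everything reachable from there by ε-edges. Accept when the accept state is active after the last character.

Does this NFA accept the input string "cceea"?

initial (ε-close {0}): {0,2,4,6,8,10,12}
'c' @ 1: {1,3,5}  (accept∈set)
'c' @ 2: {}  — dead — no transitions
rest 'eea' ignored (set empty)
after full input: {}  (accept=1 not in)

Answer: REJECT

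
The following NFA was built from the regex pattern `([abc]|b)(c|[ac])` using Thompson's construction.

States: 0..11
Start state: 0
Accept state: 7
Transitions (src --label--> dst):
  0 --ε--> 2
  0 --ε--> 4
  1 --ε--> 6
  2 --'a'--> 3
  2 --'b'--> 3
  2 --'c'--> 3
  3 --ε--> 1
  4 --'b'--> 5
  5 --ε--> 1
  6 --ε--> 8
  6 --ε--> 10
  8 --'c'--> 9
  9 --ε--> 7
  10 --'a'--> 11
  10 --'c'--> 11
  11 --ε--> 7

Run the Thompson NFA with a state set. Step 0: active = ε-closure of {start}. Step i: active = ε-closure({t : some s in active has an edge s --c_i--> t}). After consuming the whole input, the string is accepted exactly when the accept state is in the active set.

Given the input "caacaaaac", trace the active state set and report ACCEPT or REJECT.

S₀ = ε-closure({0}) = {0,2,4}
'c' @ 1: {1,3,6,8,10}
'a' @ 2: {7,11}  (accept∈set)
'a' @ 3: {}  — state set empty
rest 'caaaac' ignored (set empty)
final: {}; accept 7 not in set

Answer: REJECT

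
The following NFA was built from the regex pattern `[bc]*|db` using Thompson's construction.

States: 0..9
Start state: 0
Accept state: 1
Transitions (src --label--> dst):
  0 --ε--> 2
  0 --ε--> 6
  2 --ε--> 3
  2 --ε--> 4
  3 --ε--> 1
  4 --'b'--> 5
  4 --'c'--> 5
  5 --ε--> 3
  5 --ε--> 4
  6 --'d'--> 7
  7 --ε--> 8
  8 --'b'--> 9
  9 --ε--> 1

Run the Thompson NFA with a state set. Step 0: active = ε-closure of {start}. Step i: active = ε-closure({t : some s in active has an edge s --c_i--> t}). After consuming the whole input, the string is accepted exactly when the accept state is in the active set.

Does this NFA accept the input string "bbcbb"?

Answer: ACCEPT

Steps:
start: ε-closure({0}) = {0,1,2,3,4,6}
'b' @ 1: {1,3,4,5}  ✓accept
'b' @ 2: {1,3,4,5}  ✓accept
'c' @ 3: {1,3,4,5}  ✓accept
'b' @ 4: {1,3,4,5}  ✓accept
'b' @ 5: {1,3,4,5}  ✓accept
final: {1,3,4,5}; accept 1 in set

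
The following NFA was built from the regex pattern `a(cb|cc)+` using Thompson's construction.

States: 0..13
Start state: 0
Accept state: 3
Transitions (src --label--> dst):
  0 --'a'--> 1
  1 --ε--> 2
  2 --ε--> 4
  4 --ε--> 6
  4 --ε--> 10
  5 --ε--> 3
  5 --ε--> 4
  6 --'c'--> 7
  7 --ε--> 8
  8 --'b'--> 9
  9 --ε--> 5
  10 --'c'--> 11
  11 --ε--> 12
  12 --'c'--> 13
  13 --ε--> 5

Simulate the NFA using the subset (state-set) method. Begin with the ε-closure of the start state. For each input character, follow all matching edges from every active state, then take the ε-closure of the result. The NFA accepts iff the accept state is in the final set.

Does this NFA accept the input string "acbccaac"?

Answer: REJECT

Trace:
S₀ = ε-closure({0}) = {0}
'a' @ 1: {1,2,4,6,10}
'c' @ 2: {7,8,11,12}
'b' @ 3: {3,4,5,6,9,10}  (accept∈set)
'c' @ 4: {7,8,11,12}
'c' @ 5: {3,4,5,6,10,13}  (accept∈set)
'a' @ 6: {}  — no active states
rest 'ac' ignored (set empty)
end set {} — state 3 not in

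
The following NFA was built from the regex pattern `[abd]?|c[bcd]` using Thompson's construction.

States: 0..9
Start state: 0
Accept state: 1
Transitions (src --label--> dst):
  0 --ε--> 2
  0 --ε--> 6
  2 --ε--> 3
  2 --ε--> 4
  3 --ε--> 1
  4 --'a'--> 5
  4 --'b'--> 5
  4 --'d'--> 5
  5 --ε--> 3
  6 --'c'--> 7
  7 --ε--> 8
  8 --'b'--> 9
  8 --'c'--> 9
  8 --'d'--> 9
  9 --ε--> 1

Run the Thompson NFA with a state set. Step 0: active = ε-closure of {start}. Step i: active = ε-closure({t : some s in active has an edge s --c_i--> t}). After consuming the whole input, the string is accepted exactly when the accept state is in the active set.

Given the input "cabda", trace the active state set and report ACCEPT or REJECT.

start: ε-closure({0}) = {0,1,2,3,4,6}
'c' @ 1: {7,8}
'a' @ 2: {}  — no active states
rest 'bda' ignored (set empty)
after full input: {}  (accept=1 not in)

Answer: REJECT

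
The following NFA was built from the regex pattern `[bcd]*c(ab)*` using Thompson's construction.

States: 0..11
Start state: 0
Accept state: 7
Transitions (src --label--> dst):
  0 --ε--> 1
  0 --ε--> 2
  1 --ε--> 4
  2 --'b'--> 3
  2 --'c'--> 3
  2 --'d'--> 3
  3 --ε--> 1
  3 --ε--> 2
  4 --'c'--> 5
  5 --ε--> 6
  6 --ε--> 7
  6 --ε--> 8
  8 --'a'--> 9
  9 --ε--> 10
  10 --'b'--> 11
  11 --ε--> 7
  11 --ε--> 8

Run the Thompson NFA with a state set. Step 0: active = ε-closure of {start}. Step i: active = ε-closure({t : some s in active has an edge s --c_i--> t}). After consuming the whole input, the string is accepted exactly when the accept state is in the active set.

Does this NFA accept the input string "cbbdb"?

S₀ = ε-closure({0}) = {0,1,2,4}
'c' @ 1: {1,2,3,4,5,6,7,8}  (accept∈set)
'b' @ 2: {1,2,3,4}
'b' @ 3: {1,2,3,4}
'd' @ 4: {1,2,3,4}
'b' @ 5: {1,2,3,4}
after full input: {1,2,3,4}  (accept=7 not in)

Answer: REJECT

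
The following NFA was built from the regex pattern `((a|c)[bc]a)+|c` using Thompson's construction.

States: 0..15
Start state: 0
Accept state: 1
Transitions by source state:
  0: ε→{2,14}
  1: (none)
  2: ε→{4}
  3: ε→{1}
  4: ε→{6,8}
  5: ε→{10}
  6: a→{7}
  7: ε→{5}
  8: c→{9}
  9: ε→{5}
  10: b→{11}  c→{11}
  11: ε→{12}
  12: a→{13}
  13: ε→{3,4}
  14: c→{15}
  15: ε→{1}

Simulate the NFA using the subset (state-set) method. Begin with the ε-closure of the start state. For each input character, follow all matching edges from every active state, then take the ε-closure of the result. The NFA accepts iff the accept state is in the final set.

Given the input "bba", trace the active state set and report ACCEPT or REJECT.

start: ε-closure({0}) = {0,2,4,6,8,14}
'b' @ 1: {}  — dead — no transitions
rest 'ba' ignored (set empty)
after full input: {}  (accept=1 not in)

Answer: REJECT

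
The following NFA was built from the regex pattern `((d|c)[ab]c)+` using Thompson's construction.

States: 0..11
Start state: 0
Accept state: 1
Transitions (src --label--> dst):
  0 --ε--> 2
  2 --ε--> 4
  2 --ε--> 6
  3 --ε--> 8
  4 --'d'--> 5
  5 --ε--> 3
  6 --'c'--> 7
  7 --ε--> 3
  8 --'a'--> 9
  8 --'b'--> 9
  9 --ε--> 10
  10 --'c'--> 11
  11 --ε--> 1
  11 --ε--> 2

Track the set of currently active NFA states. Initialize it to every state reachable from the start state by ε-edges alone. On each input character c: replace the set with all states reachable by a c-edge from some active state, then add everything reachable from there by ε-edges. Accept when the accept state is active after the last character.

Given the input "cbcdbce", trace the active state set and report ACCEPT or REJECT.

S₀ = ε-closure({0}) = {0,2,4,6}
'c' @ 1: {3,7,8}
'b' @ 2: {9,10}
'c' @ 3: {1,2,4,6,11}  [accepting]
'd' @ 4: {3,5,8}
'b' @ 5: {9,10}
'c' @ 6: {1,2,4,6,11}  [accepting]
'e' @ 7: {}  — state set empty
after full input: {}  (accept=1 not in)

Answer: REJECT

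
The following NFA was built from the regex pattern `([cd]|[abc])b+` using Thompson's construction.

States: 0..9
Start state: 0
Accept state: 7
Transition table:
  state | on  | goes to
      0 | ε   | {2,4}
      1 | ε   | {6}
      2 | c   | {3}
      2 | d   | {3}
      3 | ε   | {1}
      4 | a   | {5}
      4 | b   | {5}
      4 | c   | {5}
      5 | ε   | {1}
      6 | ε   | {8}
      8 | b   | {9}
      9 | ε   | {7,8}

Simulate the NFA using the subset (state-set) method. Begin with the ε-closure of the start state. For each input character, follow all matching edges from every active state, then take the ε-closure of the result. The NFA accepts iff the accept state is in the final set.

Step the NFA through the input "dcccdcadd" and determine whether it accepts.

initial (ε-close {0}): {0,2,4}
'd' @ 1: {1,3,6,8}
'c' @ 2: {}  — dead — no transitions
rest 'ccdcadd' ignored (set empty)
end set {} — state 7 not in

Answer: REJECT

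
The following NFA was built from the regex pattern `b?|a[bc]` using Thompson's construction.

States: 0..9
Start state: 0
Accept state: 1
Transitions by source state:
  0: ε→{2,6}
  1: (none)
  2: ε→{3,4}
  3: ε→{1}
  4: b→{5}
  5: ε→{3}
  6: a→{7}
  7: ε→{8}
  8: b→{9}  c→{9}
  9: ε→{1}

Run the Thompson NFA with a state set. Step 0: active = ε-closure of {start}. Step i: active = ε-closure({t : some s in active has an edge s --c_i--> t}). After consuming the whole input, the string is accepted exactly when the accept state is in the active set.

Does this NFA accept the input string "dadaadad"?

initial (ε-close {0}): {0,1,2,3,4,6}
'd' @ 1: {}  — no active states
rest 'adaadad' ignored (set empty)
final: {}; accept 1 not in set

Answer: REJECT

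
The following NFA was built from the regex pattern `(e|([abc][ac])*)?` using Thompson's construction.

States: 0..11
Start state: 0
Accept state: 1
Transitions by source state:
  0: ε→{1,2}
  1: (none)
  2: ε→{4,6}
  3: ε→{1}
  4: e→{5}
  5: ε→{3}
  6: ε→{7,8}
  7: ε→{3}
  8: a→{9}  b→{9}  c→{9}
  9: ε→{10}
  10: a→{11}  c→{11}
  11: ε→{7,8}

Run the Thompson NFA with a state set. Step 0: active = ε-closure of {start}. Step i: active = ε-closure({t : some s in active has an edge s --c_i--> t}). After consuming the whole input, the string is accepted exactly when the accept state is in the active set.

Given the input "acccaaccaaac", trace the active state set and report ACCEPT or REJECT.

start: ε-closure({0}) = {0,1,2,3,4,6,7,8}
'a' @ 1: {9,10}
'c' @ 2: {1,3,7,8,11}  [accepting]
'c' @ 3: {9,10}
'c' @ 4: {1,3,7,8,11}  [accepting]
'a' @ 5: {9,10}
'a' @ 6: {1,3,7,8,11}  [accepting]
'c' @ 7: {9,10}
'c' @ 8: {1,3,7,8,11}  [accepting]
'a' @ 9: {9,10}
'a' @ 10: {1,3,7,8,11}  [accepting]
'a' @ 11: {9,10}
'c' @ 12: {1,3,7,8,11}  [accepting]
end set {1,3,7,8,11} — state 1 in

Answer: ACCEPT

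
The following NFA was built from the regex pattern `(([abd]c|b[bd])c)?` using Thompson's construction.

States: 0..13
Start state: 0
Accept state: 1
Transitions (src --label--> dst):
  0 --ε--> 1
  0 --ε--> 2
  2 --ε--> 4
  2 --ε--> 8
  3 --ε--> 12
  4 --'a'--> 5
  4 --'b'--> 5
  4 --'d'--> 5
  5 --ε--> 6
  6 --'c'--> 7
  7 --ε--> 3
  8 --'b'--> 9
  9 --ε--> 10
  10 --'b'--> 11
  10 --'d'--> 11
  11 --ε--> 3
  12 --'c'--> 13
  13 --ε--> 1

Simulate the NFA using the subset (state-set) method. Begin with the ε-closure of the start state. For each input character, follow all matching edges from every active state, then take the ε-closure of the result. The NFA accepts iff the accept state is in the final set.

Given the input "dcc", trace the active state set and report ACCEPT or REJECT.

S₀ = ε-closure({0}) = {0,1,2,4,8}
'd' @ 1: {5,6}
'c' @ 2: {3,7,12}
'c' @ 3: {1,13}  (accept∈set)
after full input: {1,13}  (accept=1 in)

Answer: ACCEPT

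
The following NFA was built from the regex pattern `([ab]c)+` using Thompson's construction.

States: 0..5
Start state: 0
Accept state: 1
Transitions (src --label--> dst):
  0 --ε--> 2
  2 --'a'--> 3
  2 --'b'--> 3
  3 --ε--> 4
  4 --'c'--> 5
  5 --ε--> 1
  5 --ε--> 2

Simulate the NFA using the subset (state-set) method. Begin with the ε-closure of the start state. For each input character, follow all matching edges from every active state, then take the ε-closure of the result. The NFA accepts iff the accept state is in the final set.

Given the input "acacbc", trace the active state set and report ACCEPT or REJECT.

Answer: ACCEPT

Trace:
S₀ = ε-closure({0}) = {0,2}
'a' @ 1: {3,4}
'c' @ 2: {1,2,5}  ✓accept
'a' @ 3: {3,4}
'c' @ 4: {1,2,5}  ✓accept
'b' @ 5: {3,4}
'c' @ 6: {1,2,5}  ✓accept
after full input: {1,2,5}  (accept=1 in)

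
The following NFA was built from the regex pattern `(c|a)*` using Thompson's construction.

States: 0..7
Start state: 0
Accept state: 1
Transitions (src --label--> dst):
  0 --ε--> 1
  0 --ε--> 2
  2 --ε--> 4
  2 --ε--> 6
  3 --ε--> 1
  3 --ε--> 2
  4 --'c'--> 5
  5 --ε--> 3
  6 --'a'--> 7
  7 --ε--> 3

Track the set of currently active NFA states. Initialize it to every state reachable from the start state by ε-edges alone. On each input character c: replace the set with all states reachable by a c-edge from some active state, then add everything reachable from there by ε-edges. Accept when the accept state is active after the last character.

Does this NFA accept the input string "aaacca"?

Answer: ACCEPT

Trace:
initial (ε-close {0}): {0,1,2,4,6}
'a' @ 1: {1,2,3,4,6,7}  (accept∈set)
'a' @ 2: {1,2,3,4,6,7}  (accept∈set)
'a' @ 3: {1,2,3,4,6,7}  (accept∈set)
'c' @ 4: {1,2,3,4,5,6}  (accept∈set)
'c' @ 5: {1,2,3,4,5,6}  (accept∈set)
'a' @ 6: {1,2,3,4,6,7}  (accept∈set)
final: {1,2,3,4,6,7}; accept 1 in set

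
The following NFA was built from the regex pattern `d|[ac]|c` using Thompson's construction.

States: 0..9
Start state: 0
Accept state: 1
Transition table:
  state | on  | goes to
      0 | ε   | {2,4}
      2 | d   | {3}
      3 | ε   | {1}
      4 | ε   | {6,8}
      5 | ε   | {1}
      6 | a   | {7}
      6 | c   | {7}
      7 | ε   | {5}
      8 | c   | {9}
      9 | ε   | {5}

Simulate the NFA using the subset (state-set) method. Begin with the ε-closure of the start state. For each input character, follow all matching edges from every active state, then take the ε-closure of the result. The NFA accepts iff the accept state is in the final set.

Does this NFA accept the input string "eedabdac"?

initial (ε-close {0}): {0,2,4,6,8}
'e' @ 1: {}  — no active states
rest 'edabdac' ignored (set empty)
after full input: {}  (accept=1 not in)

Answer: REJECT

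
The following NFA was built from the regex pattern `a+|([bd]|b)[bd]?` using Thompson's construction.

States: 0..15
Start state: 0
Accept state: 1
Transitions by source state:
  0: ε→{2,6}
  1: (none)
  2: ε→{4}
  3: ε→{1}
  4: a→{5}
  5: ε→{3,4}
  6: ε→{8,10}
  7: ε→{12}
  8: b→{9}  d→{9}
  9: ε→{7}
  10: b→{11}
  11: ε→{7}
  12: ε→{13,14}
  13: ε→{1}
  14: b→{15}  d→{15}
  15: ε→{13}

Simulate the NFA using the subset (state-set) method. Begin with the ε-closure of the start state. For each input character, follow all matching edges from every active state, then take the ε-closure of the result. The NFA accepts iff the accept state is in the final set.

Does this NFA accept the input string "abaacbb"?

Answer: REJECT

Trace:
initial (ε-close {0}): {0,2,4,6,8,10}
'a' @ 1: {1,3,4,5}  ✓accept
'b' @ 2: {}  — state set empty
rest 'aacbb' ignored (set empty)
final: {}; accept 1 not in set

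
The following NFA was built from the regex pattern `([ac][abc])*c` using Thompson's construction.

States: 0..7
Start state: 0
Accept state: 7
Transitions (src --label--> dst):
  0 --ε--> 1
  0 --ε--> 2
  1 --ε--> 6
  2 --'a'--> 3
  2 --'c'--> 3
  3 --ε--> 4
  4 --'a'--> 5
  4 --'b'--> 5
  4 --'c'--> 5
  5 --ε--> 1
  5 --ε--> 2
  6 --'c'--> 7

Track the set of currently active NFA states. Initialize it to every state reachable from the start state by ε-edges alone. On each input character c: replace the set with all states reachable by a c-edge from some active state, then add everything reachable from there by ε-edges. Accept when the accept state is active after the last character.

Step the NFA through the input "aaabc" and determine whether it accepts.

Answer: ACCEPT

Derivation:
S₀ = ε-closure({0}) = {0,1,2,6}
'a' @ 1: {3,4}
'a' @ 2: {1,2,5,6}
'a' @ 3: {3,4}
'b' @ 4: {1,2,5,6}
'c' @ 5: {3,4,7}  [accepting]
after full input: {3,4,7}  (accept=7 in)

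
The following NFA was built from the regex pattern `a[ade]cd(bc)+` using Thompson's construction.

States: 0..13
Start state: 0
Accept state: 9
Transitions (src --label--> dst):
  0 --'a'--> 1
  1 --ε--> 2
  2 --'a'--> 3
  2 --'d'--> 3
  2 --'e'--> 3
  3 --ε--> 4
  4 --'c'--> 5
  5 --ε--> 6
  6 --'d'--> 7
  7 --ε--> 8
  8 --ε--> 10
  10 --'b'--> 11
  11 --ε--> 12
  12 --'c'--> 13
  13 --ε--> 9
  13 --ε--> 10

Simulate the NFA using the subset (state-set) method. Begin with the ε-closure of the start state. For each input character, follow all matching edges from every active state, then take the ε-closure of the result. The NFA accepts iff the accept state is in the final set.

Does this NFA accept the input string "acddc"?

Answer: REJECT

Trace:
start: ε-closure({0}) = {0}
'a' @ 1: {1,2}
'c' @ 2: {}  — state set empty
rest 'ddc' ignored (set empty)
final: {}; accept 9 not in set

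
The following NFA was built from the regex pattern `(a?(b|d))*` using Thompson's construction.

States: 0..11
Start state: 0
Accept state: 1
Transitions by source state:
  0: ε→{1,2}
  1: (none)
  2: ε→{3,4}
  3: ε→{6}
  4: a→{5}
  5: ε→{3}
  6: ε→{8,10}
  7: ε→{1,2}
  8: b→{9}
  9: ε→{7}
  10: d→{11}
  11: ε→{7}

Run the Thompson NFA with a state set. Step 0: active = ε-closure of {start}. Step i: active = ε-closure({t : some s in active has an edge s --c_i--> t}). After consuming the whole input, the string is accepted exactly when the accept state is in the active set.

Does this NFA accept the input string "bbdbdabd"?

Answer: ACCEPT

Derivation:
start: ε-closure({0}) = {0,1,2,3,4,6,8,10}
'b' @ 1: {1,2,3,4,6,7,8,9,10}  (accept∈set)
'b' @ 2: {1,2,3,4,6,7,8,9,10}  (accept∈set)
'd' @ 3: {1,2,3,4,6,7,8,10,11}  (accept∈set)
'b' @ 4: {1,2,3,4,6,7,8,9,10}  (accept∈set)
'd' @ 5: {1,2,3,4,6,7,8,10,11}  (accept∈set)
'a' @ 6: {3,5,6,8,10}
'b' @ 7: {1,2,3,4,6,7,8,9,10}  (accept∈set)
'd' @ 8: {1,2,3,4,6,7,8,10,11}  (accept∈set)
final: {1,2,3,4,6,7,8,10,11}; accept 1 in set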